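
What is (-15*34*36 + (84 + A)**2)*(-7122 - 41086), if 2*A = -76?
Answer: 783090752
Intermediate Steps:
A = -38 (A = (1/2)*(-76) = -38)
(-15*34*36 + (84 + A)**2)*(-7122 - 41086) = (-15*34*36 + (84 - 38)**2)*(-7122 - 41086) = (-510*36 + 46**2)*(-48208) = (-18360 + 2116)*(-48208) = -16244*(-48208) = 783090752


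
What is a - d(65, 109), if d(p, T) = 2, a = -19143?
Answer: -19145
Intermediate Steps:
a - d(65, 109) = -19143 - 1*2 = -19143 - 2 = -19145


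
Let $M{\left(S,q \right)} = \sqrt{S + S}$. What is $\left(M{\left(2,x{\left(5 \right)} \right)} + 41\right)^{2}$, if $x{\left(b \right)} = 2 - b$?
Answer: $1849$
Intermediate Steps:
$M{\left(S,q \right)} = \sqrt{2} \sqrt{S}$ ($M{\left(S,q \right)} = \sqrt{2 S} = \sqrt{2} \sqrt{S}$)
$\left(M{\left(2,x{\left(5 \right)} \right)} + 41\right)^{2} = \left(\sqrt{2} \sqrt{2} + 41\right)^{2} = \left(2 + 41\right)^{2} = 43^{2} = 1849$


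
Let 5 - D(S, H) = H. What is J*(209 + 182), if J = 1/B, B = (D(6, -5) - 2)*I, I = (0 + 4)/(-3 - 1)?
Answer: -391/8 ≈ -48.875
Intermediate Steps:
I = -1 (I = 4/(-4) = 4*(-¼) = -1)
D(S, H) = 5 - H
B = -8 (B = ((5 - 1*(-5)) - 2)*(-1) = ((5 + 5) - 2)*(-1) = (10 - 2)*(-1) = 8*(-1) = -8)
J = -⅛ (J = 1/(-8) = -⅛ ≈ -0.12500)
J*(209 + 182) = -(209 + 182)/8 = -⅛*391 = -391/8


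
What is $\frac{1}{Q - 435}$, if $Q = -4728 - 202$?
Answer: $- \frac{1}{5365} \approx -0.00018639$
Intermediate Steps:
$Q = -4930$
$\frac{1}{Q - 435} = \frac{1}{-4930 - 435} = \frac{1}{-5365} = - \frac{1}{5365}$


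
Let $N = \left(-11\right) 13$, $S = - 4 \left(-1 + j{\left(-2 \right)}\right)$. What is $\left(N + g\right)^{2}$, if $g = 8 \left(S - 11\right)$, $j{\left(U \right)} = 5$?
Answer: $128881$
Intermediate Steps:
$S = -16$ ($S = - 4 \left(-1 + 5\right) = \left(-4\right) 4 = -16$)
$N = -143$
$g = -216$ ($g = 8 \left(-16 - 11\right) = 8 \left(-27\right) = -216$)
$\left(N + g\right)^{2} = \left(-143 - 216\right)^{2} = \left(-359\right)^{2} = 128881$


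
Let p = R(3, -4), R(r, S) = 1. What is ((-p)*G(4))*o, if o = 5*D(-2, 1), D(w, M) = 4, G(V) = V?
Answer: -80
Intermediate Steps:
p = 1
o = 20 (o = 5*4 = 20)
((-p)*G(4))*o = (-1*1*4)*20 = -1*4*20 = -4*20 = -80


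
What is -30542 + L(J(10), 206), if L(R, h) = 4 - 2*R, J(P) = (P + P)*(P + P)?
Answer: -31338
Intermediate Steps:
J(P) = 4*P**2 (J(P) = (2*P)*(2*P) = 4*P**2)
-30542 + L(J(10), 206) = -30542 + (4 - 8*10**2) = -30542 + (4 - 8*100) = -30542 + (4 - 2*400) = -30542 + (4 - 800) = -30542 - 796 = -31338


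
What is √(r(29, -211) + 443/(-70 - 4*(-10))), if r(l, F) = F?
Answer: I*√203190/30 ≈ 15.026*I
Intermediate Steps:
√(r(29, -211) + 443/(-70 - 4*(-10))) = √(-211 + 443/(-70 - 4*(-10))) = √(-211 + 443/(-70 + 40)) = √(-211 + 443/(-30)) = √(-211 - 1/30*443) = √(-211 - 443/30) = √(-6773/30) = I*√203190/30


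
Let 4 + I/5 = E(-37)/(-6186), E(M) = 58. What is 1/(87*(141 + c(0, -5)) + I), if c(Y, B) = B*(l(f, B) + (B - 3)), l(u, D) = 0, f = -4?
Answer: 3093/48643466 ≈ 6.3585e-5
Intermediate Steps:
c(Y, B) = B*(-3 + B) (c(Y, B) = B*(0 + (B - 3)) = B*(0 + (-3 + B)) = B*(-3 + B))
I = -62005/3093 (I = -20 + 5*(58/(-6186)) = -20 + 5*(58*(-1/6186)) = -20 + 5*(-29/3093) = -20 - 145/3093 = -62005/3093 ≈ -20.047)
1/(87*(141 + c(0, -5)) + I) = 1/(87*(141 - 5*(-3 - 5)) - 62005/3093) = 1/(87*(141 - 5*(-8)) - 62005/3093) = 1/(87*(141 + 40) - 62005/3093) = 1/(87*181 - 62005/3093) = 1/(15747 - 62005/3093) = 1/(48643466/3093) = 3093/48643466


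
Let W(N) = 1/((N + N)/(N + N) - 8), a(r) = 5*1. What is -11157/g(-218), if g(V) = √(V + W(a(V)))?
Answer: 3719*I*√10689/509 ≈ 755.4*I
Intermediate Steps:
a(r) = 5
W(N) = -⅐ (W(N) = 1/((2*N)/((2*N)) - 8) = 1/((2*N)*(1/(2*N)) - 8) = 1/(1 - 8) = 1/(-7) = -⅐)
g(V) = √(-⅐ + V) (g(V) = √(V - ⅐) = √(-⅐ + V))
-11157/g(-218) = -11157*7/√(-7 + 49*(-218)) = -11157*7/√(-7 - 10682) = -11157*(-I*√10689/1527) = -(-3719)*I*√10689/509 = 3719*I*√10689/509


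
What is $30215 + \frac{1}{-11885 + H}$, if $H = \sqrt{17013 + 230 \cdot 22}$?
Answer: $\frac{4267299245795}{141231152} - \frac{\sqrt{22073}}{141231152} \approx 30215.0$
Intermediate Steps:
$H = \sqrt{22073}$ ($H = \sqrt{17013 + 5060} = \sqrt{22073} \approx 148.57$)
$30215 + \frac{1}{-11885 + H} = 30215 + \frac{1}{-11885 + \sqrt{22073}}$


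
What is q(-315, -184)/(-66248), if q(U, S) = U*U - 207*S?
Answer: -137313/66248 ≈ -2.0727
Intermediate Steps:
q(U, S) = U² - 207*S
q(-315, -184)/(-66248) = ((-315)² - 207*(-184))/(-66248) = (99225 + 38088)*(-1/66248) = 137313*(-1/66248) = -137313/66248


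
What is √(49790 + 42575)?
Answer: 7*√1885 ≈ 303.92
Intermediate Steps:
√(49790 + 42575) = √92365 = 7*√1885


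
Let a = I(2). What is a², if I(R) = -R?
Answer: 4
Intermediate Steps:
a = -2 (a = -1*2 = -2)
a² = (-2)² = 4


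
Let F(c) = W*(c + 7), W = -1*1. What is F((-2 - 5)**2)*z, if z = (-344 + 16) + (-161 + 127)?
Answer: 20272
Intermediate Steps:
z = -362 (z = -328 - 34 = -362)
W = -1
F(c) = -7 - c (F(c) = -(c + 7) = -(7 + c) = -7 - c)
F((-2 - 5)**2)*z = (-7 - (-2 - 5)**2)*(-362) = (-7 - 1*(-7)**2)*(-362) = (-7 - 1*49)*(-362) = (-7 - 49)*(-362) = -56*(-362) = 20272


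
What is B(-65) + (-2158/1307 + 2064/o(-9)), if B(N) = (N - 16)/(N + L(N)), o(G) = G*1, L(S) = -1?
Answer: -19819313/86262 ≈ -229.76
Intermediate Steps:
o(G) = G
B(N) = (-16 + N)/(-1 + N) (B(N) = (N - 16)/(N - 1) = (-16 + N)/(-1 + N))
B(-65) + (-2158/1307 + 2064/o(-9)) = (-16 - 65)/(-1 - 65) + (-2158/1307 + 2064/(-9)) = -81/(-66) + (-2158*1/1307 + 2064*(-1/9)) = -1/66*(-81) + (-2158/1307 - 688/3) = 27/22 - 905690/3921 = -19819313/86262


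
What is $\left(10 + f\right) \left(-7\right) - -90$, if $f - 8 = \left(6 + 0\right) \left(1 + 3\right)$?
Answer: $-204$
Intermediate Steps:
$f = 32$ ($f = 8 + \left(6 + 0\right) \left(1 + 3\right) = 8 + 6 \cdot 4 = 8 + 24 = 32$)
$\left(10 + f\right) \left(-7\right) - -90 = \left(10 + 32\right) \left(-7\right) - -90 = 42 \left(-7\right) + 90 = -294 + 90 = -204$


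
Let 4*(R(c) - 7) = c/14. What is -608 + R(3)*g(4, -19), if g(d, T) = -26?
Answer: -22159/28 ≈ -791.39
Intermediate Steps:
R(c) = 7 + c/56 (R(c) = 7 + (c/14)/4 = 7 + c/56)
-608 + R(3)*g(4, -19) = -608 + (7 + (1/56)*3)*(-26) = -608 + (7 + 3/56)*(-26) = -608 + (395/56)*(-26) = -608 - 5135/28 = -22159/28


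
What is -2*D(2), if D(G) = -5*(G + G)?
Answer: 40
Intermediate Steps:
D(G) = -10*G
-2*D(2) = -(-20)*2 = -2*(-20) = 40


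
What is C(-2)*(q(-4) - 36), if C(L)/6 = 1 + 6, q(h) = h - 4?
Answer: -1848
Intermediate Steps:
q(h) = -4 + h
C(L) = 42 (C(L) = 6*(1 + 6) = 6*7 = 42)
C(-2)*(q(-4) - 36) = 42*((-4 - 4) - 36) = 42*(-8 - 36) = 42*(-44) = -1848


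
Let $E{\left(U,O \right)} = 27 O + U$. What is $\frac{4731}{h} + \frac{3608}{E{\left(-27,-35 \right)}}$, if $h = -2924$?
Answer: $- \frac{3787081}{710532} \approx -5.3299$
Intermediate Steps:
$E{\left(U,O \right)} = U + 27 O$
$\frac{4731}{h} + \frac{3608}{E{\left(-27,-35 \right)}} = \frac{4731}{-2924} + \frac{3608}{-27 + 27 \left(-35\right)} = 4731 \left(- \frac{1}{2924}\right) + \frac{3608}{-27 - 945} = - \frac{4731}{2924} + \frac{3608}{-972} = - \frac{4731}{2924} + 3608 \left(- \frac{1}{972}\right) = - \frac{4731}{2924} - \frac{902}{243} = - \frac{3787081}{710532}$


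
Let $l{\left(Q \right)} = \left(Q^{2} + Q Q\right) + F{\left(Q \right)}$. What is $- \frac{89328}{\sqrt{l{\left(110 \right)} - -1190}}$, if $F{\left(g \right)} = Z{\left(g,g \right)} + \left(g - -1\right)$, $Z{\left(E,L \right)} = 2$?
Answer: $- \frac{29776 \sqrt{25503}}{8501} \approx -559.36$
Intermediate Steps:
$F{\left(g \right)} = 3 + g$ ($F{\left(g \right)} = 2 + \left(g - -1\right) = 2 + \left(g + 1\right) = 2 + \left(1 + g\right) = 3 + g$)
$l{\left(Q \right)} = 3 + Q + 2 Q^{2}$ ($l{\left(Q \right)} = \left(Q^{2} + Q Q\right) + \left(3 + Q\right) = \left(Q^{2} + Q^{2}\right) + \left(3 + Q\right) = 2 Q^{2} + \left(3 + Q\right) = 3 + Q + 2 Q^{2}$)
$- \frac{89328}{\sqrt{l{\left(110 \right)} - -1190}} = - \frac{89328}{\sqrt{\left(3 + 110 + 2 \cdot 110^{2}\right) - -1190}} = - \frac{89328}{\sqrt{\left(3 + 110 + 2 \cdot 12100\right) + \left(-19373 + 20563\right)}} = - \frac{89328}{\sqrt{\left(3 + 110 + 24200\right) + 1190}} = - \frac{89328}{\sqrt{24313 + 1190}} = - \frac{89328}{\sqrt{25503}} = - 89328 \frac{\sqrt{25503}}{25503} = - \frac{29776 \sqrt{25503}}{8501}$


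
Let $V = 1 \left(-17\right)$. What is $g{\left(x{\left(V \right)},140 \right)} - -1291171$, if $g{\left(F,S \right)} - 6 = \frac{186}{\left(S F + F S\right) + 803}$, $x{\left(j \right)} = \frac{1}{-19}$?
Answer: $\frac{19337961463}{14977} \approx 1.2912 \cdot 10^{6}$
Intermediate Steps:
$V = -17$
$x{\left(j \right)} = - \frac{1}{19}$
$g{\left(F,S \right)} = 6 + \frac{186}{803 + 2 F S}$ ($g{\left(F,S \right)} = 6 + \frac{186}{\left(S F + F S\right) + 803} = 6 + \frac{186}{\left(F S + F S\right) + 803} = 6 + \frac{186}{2 F S + 803} = 6 + \frac{186}{803 + 2 F S}$)
$g{\left(x{\left(V \right)},140 \right)} - -1291171 = \frac{12 \left(417 - \frac{140}{19}\right)}{803 + 2 \left(- \frac{1}{19}\right) 140} - -1291171 = \frac{12 \left(417 - \frac{140}{19}\right)}{803 - \frac{280}{19}} + 1291171 = 12 \frac{1}{\frac{14977}{19}} \cdot \frac{7783}{19} + 1291171 = 12 \cdot \frac{19}{14977} \cdot \frac{7783}{19} + 1291171 = \frac{93396}{14977} + 1291171 = \frac{19337961463}{14977}$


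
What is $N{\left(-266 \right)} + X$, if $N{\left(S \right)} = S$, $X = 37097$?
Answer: $36831$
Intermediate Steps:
$N{\left(-266 \right)} + X = -266 + 37097 = 36831$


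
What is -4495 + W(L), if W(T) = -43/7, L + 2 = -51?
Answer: -31508/7 ≈ -4501.1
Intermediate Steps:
L = -53 (L = -2 - 51 = -53)
W(T) = -43/7 (W(T) = -43*1/7 = -43/7)
-4495 + W(L) = -4495 - 43/7 = -31508/7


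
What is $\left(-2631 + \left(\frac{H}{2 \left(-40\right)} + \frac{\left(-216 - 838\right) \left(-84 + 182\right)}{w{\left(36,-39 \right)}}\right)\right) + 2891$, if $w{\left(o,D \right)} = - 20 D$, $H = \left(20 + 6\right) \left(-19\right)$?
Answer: $\frac{208649}{1560} \approx 133.75$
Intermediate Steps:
$H = -494$ ($H = 26 \left(-19\right) = -494$)
$\left(-2631 + \left(\frac{H}{2 \left(-40\right)} + \frac{\left(-216 - 838\right) \left(-84 + 182\right)}{w{\left(36,-39 \right)}}\right)\right) + 2891 = \left(-2631 + \left(- \frac{494}{2 \left(-40\right)} + \frac{\left(-216 - 838\right) \left(-84 + 182\right)}{\left(-20\right) \left(-39\right)}\right)\right) + 2891 = \left(-2631 + \left(- \frac{494}{-80} + \frac{\left(-1054\right) 98}{780}\right)\right) + 2891 = \left(-2631 - \frac{196951}{1560}\right) + 2891 = - \frac{4301311}{1560} + 2891 = \frac{208649}{1560}$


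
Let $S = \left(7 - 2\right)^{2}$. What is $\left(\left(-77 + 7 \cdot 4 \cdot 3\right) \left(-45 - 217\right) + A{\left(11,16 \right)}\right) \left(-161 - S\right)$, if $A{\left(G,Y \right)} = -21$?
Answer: $345030$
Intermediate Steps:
$S = 25$ ($S = 5^{2} = 25$)
$\left(\left(-77 + 7 \cdot 4 \cdot 3\right) \left(-45 - 217\right) + A{\left(11,16 \right)}\right) \left(-161 - S\right) = \left(\left(-77 + 7 \cdot 4 \cdot 3\right) \left(-45 - 217\right) - 21\right) \left(-161 - 25\right) = \left(\left(-77 + 28 \cdot 3\right) \left(-262\right) - 21\right) \left(-161 - 25\right) = \left(\left(-77 + 84\right) \left(-262\right) - 21\right) \left(-186\right) = \left(7 \left(-262\right) - 21\right) \left(-186\right) = \left(-1834 - 21\right) \left(-186\right) = \left(-1855\right) \left(-186\right) = 345030$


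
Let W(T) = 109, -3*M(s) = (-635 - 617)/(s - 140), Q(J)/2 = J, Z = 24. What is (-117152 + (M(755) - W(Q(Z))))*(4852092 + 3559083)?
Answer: -40438180441095/41 ≈ -9.8630e+11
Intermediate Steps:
Q(J) = 2*J
M(s) = 1252/(3*(-140 + s)) (M(s) = -(-635 - 617)/(3*(s - 140)) = -(-1252)/(3*(-140 + s)) = 1252/(3*(-140 + s)))
(-117152 + (M(755) - W(Q(Z))))*(4852092 + 3559083) = (-117152 + (1252/(3*(-140 + 755)) - 1*109))*(4852092 + 3559083) = (-117152 + ((1252/3)/615 - 109))*8411175 = (-117152 + ((1252/3)*(1/615) - 109))*8411175 = (-117152 + (1252/1845 - 109))*8411175 = (-117152 - 199853/1845)*8411175 = -216345293/1845*8411175 = -40438180441095/41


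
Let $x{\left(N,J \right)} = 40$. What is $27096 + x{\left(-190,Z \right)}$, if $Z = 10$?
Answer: $27136$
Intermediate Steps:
$27096 + x{\left(-190,Z \right)} = 27096 + 40 = 27136$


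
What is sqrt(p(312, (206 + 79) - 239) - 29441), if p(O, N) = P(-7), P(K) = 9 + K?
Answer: 3*I*sqrt(3271) ≈ 171.58*I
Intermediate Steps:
p(O, N) = 2 (p(O, N) = 9 - 7 = 2)
sqrt(p(312, (206 + 79) - 239) - 29441) = sqrt(2 - 29441) = sqrt(-29439) = 3*I*sqrt(3271)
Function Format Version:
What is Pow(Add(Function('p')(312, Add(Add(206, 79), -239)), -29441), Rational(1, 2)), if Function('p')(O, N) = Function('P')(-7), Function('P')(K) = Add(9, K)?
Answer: Mul(3, I, Pow(3271, Rational(1, 2))) ≈ Mul(171.58, I)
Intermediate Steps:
Function('p')(O, N) = 2 (Function('p')(O, N) = Add(9, -7) = 2)
Pow(Add(Function('p')(312, Add(Add(206, 79), -239)), -29441), Rational(1, 2)) = Pow(Add(2, -29441), Rational(1, 2)) = Pow(-29439, Rational(1, 2)) = Mul(3, I, Pow(3271, Rational(1, 2)))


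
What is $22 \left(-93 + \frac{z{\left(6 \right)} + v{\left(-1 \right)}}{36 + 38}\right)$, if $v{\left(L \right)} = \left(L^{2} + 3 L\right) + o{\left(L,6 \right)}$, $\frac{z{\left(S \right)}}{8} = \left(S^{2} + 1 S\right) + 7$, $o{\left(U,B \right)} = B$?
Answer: $- \frac{71346}{37} \approx -1928.3$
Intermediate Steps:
$z{\left(S \right)} = 56 + 8 S + 8 S^{2}$ ($z{\left(S \right)} = 8 \left(\left(S^{2} + 1 S\right) + 7\right) = 8 \left(\left(S^{2} + S\right) + 7\right) = 8 \left(\left(S + S^{2}\right) + 7\right) = 8 \left(7 + S + S^{2}\right) = 56 + 8 S + 8 S^{2}$)
$v{\left(L \right)} = 6 + L^{2} + 3 L$ ($v{\left(L \right)} = \left(L^{2} + 3 L\right) + 6 = 6 + L^{2} + 3 L$)
$22 \left(-93 + \frac{z{\left(6 \right)} + v{\left(-1 \right)}}{36 + 38}\right) = 22 \left(-93 + \frac{\left(56 + 8 \cdot 6 + 8 \cdot 6^{2}\right) + \left(6 + \left(-1\right)^{2} + 3 \left(-1\right)\right)}{36 + 38}\right) = 22 \left(-93 + \frac{\left(56 + 48 + 8 \cdot 36\right) + \left(6 + 1 - 3\right)}{74}\right) = 22 \left(-93 + \left(\left(56 + 48 + 288\right) + 4\right) \frac{1}{74}\right) = 22 \left(-93 + \left(392 + 4\right) \frac{1}{74}\right) = 22 \left(-93 + 396 \cdot \frac{1}{74}\right) = 22 \left(-93 + \frac{198}{37}\right) = 22 \left(- \frac{3243}{37}\right) = - \frac{71346}{37}$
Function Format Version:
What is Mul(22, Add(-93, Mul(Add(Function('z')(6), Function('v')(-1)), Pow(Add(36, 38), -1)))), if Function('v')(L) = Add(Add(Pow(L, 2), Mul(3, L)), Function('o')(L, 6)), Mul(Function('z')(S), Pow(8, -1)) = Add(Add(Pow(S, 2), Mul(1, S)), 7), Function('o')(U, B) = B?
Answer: Rational(-71346, 37) ≈ -1928.3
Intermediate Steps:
Function('z')(S) = Add(56, Mul(8, S), Mul(8, Pow(S, 2))) (Function('z')(S) = Mul(8, Add(Add(Pow(S, 2), Mul(1, S)), 7)) = Mul(8, Add(Add(Pow(S, 2), S), 7)) = Mul(8, Add(Add(S, Pow(S, 2)), 7)) = Mul(8, Add(7, S, Pow(S, 2))) = Add(56, Mul(8, S), Mul(8, Pow(S, 2))))
Function('v')(L) = Add(6, Pow(L, 2), Mul(3, L)) (Function('v')(L) = Add(Add(Pow(L, 2), Mul(3, L)), 6) = Add(6, Pow(L, 2), Mul(3, L)))
Mul(22, Add(-93, Mul(Add(Function('z')(6), Function('v')(-1)), Pow(Add(36, 38), -1)))) = Mul(22, Add(-93, Mul(Add(Add(56, Mul(8, 6), Mul(8, Pow(6, 2))), Add(6, Pow(-1, 2), Mul(3, -1))), Pow(Add(36, 38), -1)))) = Mul(22, Add(-93, Mul(Add(Add(56, 48, Mul(8, 36)), Add(6, 1, -3)), Pow(74, -1)))) = Mul(22, Add(-93, Mul(Add(Add(56, 48, 288), 4), Rational(1, 74)))) = Mul(22, Add(-93, Mul(Add(392, 4), Rational(1, 74)))) = Mul(22, Add(-93, Mul(396, Rational(1, 74)))) = Mul(22, Add(-93, Rational(198, 37))) = Mul(22, Rational(-3243, 37)) = Rational(-71346, 37)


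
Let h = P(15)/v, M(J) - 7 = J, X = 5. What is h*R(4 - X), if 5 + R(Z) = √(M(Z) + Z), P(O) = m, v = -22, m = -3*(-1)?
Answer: 15/22 - 3*√5/22 ≈ 0.37690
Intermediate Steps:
m = 3
M(J) = 7 + J
P(O) = 3
R(Z) = -5 + √(7 + 2*Z) (R(Z) = -5 + √((7 + Z) + Z) = -5 + √(7 + 2*Z))
h = -3/22 (h = 3/(-22) = 3*(-1/22) = -3/22 ≈ -0.13636)
h*R(4 - X) = -3*(-5 + √(7 + 2*(4 - 1*5)))/22 = -3*(-5 + √(7 + 2*(4 - 5)))/22 = -3*(-5 + √(7 + 2*(-1)))/22 = -3*(-5 + √(7 - 2))/22 = -3*(-5 + √5)/22 = 15/22 - 3*√5/22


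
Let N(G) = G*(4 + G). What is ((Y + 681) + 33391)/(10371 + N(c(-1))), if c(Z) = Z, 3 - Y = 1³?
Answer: 631/192 ≈ 3.2865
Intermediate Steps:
Y = 2 (Y = 3 - 1*1³ = 3 - 1*1 = 3 - 1 = 2)
((Y + 681) + 33391)/(10371 + N(c(-1))) = ((2 + 681) + 33391)/(10371 - (4 - 1)) = (683 + 33391)/(10371 - 1*3) = 34074/(10371 - 3) = 34074/10368 = 34074*(1/10368) = 631/192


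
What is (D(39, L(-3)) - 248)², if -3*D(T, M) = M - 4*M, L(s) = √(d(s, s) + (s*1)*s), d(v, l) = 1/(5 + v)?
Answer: (496 - √38)²/4 ≈ 59985.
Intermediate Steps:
L(s) = √(s² + 1/(5 + s)) (L(s) = √(1/(5 + s) + (s*1)*s) = √(1/(5 + s) + s*s) = √(1/(5 + s) + s²) = √(s² + 1/(5 + s)))
D(T, M) = M (D(T, M) = -(M - 4*M)/3 = -(-1)*M = M)
(D(39, L(-3)) - 248)² = (√((1 + (-3)²*(5 - 3))/(5 - 3)) - 248)² = (√((1 + 9*2)/2) - 248)² = (√((1 + 18)/2) - 248)² = (√((½)*19) - 248)² = (√(19/2) - 248)² = (√38/2 - 248)² = (-248 + √38/2)²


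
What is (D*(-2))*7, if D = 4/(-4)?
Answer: 14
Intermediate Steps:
D = -1 (D = 4*(-¼) = -1)
(D*(-2))*7 = -1*(-2)*7 = 2*7 = 14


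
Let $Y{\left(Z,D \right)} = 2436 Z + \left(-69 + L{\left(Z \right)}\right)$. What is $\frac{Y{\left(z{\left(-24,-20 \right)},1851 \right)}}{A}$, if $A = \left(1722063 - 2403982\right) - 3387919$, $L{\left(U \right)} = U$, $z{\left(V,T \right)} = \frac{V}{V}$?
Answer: $- \frac{1184}{2034919} \approx -0.00058184$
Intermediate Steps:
$z{\left(V,T \right)} = 1$
$Y{\left(Z,D \right)} = -69 + 2437 Z$ ($Y{\left(Z,D \right)} = 2436 Z + \left(-69 + Z\right) = -69 + 2437 Z$)
$A = -4069838$ ($A = \left(1722063 - 2403982\right) - 3387919 = -681919 - 3387919 = -4069838$)
$\frac{Y{\left(z{\left(-24,-20 \right)},1851 \right)}}{A} = \frac{-69 + 2437 \cdot 1}{-4069838} = \left(-69 + 2437\right) \left(- \frac{1}{4069838}\right) = 2368 \left(- \frac{1}{4069838}\right) = - \frac{1184}{2034919}$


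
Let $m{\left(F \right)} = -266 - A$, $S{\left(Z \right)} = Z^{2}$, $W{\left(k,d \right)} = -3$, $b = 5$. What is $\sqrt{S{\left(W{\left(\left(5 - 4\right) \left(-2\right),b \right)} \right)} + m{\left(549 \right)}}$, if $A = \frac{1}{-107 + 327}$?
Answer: $\frac{i \sqrt{3109755}}{110} \approx 16.031 i$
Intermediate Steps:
$A = \frac{1}{220} \approx 0.0045455$
$m{\left(F \right)} = - \frac{58521}{220}$ ($m{\left(F \right)} = -266 - \frac{1}{220} = - \frac{58521}{220}$)
$\sqrt{S{\left(W{\left(\left(5 - 4\right) \left(-2\right),b \right)} \right)} + m{\left(549 \right)}} = \sqrt{\left(-3\right)^{2} - \frac{58521}{220}} = \sqrt{9 - \frac{58521}{220}} = \sqrt{- \frac{56541}{220}} = \frac{i \sqrt{3109755}}{110}$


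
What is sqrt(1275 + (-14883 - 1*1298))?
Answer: I*sqrt(14906) ≈ 122.09*I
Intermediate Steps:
sqrt(1275 + (-14883 - 1*1298)) = sqrt(1275 + (-14883 - 1298)) = sqrt(1275 - 16181) = sqrt(-14906) = I*sqrt(14906)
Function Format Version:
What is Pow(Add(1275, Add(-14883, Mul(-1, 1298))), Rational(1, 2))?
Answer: Mul(I, Pow(14906, Rational(1, 2))) ≈ Mul(122.09, I)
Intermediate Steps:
Pow(Add(1275, Add(-14883, Mul(-1, 1298))), Rational(1, 2)) = Pow(Add(1275, Add(-14883, -1298)), Rational(1, 2)) = Pow(Add(1275, -16181), Rational(1, 2)) = Pow(-14906, Rational(1, 2)) = Mul(I, Pow(14906, Rational(1, 2)))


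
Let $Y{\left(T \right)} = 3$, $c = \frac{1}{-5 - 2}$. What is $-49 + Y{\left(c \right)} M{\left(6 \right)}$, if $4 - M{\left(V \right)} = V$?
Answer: $-55$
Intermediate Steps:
$M{\left(V \right)} = 4 - V$
$c = - \frac{1}{7}$ ($c = \frac{1}{-7} = - \frac{1}{7} \approx -0.14286$)
$-49 + Y{\left(c \right)} M{\left(6 \right)} = -49 + 3 \left(4 - 6\right) = -49 + 3 \left(-2\right) = -49 - 6 = -55$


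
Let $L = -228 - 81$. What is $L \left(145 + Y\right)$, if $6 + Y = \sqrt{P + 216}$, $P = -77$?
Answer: $-42951 - 309 \sqrt{139} \approx -46594.0$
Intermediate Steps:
$L = -309$ ($L = -228 - 81 = -309$)
$Y = -6 + \sqrt{139}$ ($Y = -6 + \sqrt{-77 + 216} = -6 + \sqrt{139} \approx 5.7898$)
$L \left(145 + Y\right) = - 309 \left(145 - \left(6 - \sqrt{139}\right)\right) = - 309 \left(139 + \sqrt{139}\right) = -42951 - 309 \sqrt{139}$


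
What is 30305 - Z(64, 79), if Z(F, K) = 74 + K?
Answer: 30152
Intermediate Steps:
30305 - Z(64, 79) = 30305 - (74 + 79) = 30305 - 1*153 = 30305 - 153 = 30152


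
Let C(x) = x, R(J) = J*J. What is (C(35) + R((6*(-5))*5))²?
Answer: 507826225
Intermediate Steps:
R(J) = J²
(C(35) + R((6*(-5))*5))² = (35 + ((6*(-5))*5)²)² = (35 + (-30*5)²)² = (35 + (-150)²)² = (35 + 22500)² = 22535² = 507826225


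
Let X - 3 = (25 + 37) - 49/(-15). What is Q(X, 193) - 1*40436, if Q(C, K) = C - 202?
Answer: -608546/15 ≈ -40570.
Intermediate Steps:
X = 1024/15 (X = 3 + ((25 + 37) - 49/(-15)) = 3 + (62 - 49*(-1/15)) = 3 + (62 + 49/15) = 3 + 979/15 = 1024/15 ≈ 68.267)
Q(C, K) = -202 + C
Q(X, 193) - 1*40436 = (-202 + 1024/15) - 1*40436 = -2006/15 - 40436 = -608546/15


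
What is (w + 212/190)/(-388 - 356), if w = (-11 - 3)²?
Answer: -3121/11780 ≈ -0.26494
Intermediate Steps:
w = 196 (w = (-14)² = 196)
(w + 212/190)/(-388 - 356) = (196 + 212/190)/(-388 - 356) = (196 + 212*(1/190))/(-744) = (196 + 106/95)*(-1/744) = (18726/95)*(-1/744) = -3121/11780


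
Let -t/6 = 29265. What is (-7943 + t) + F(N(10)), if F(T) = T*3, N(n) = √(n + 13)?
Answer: -183533 + 3*√23 ≈ -1.8352e+5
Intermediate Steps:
N(n) = √(13 + n)
F(T) = 3*T
t = -175590 (t = -6*29265 = -175590)
(-7943 + t) + F(N(10)) = (-7943 - 175590) + 3*√(13 + 10) = -183533 + 3*√23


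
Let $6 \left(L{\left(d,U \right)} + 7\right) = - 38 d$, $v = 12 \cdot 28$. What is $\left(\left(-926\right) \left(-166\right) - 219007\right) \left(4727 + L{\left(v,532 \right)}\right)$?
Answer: $-169234272$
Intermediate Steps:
$v = 336$
$L{\left(d,U \right)} = -7 - \frac{19 d}{3}$ ($L{\left(d,U \right)} = -7 + \frac{\left(-38\right) d}{6} = -7 - \frac{19 d}{3}$)
$\left(\left(-926\right) \left(-166\right) - 219007\right) \left(4727 + L{\left(v,532 \right)}\right) = \left(\left(-926\right) \left(-166\right) - 219007\right) \left(4727 - 2135\right) = \left(153716 - 219007\right) \left(4727 - 2135\right) = - 65291 \left(4727 - 2135\right) = \left(-65291\right) 2592 = -169234272$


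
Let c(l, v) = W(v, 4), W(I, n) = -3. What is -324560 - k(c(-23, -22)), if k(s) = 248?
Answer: -324808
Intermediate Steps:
c(l, v) = -3
-324560 - k(c(-23, -22)) = -324560 - 1*248 = -324560 - 248 = -324808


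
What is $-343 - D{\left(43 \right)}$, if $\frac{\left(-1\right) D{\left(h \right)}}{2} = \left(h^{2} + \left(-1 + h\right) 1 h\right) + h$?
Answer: $7053$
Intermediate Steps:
$D{\left(h \right)} = - 2 h - 2 h^{2} - 2 h \left(-1 + h\right)$ ($D{\left(h \right)} = - 2 \left(\left(h^{2} + \left(-1 + h\right) 1 h\right) + h\right) = - 2 \left(\left(h^{2} + \left(-1 + h\right) h\right) + h\right) = - 2 \left(\left(h^{2} + h \left(-1 + h\right)\right) + h\right) = - 2 \left(h + h^{2} + h \left(-1 + h\right)\right) = - 2 h - 2 h^{2} - 2 h \left(-1 + h\right)$)
$-343 - D{\left(43 \right)} = -343 - - 4 \cdot 43^{2} = -343 - \left(-4\right) 1849 = -343 - -7396 = -343 + 7396 = 7053$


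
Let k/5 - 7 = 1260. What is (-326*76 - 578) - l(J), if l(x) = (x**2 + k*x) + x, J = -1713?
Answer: 7893845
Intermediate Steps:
k = 6335 (k = 35 + 5*1260 = 35 + 6300 = 6335)
l(x) = x**2 + 6336*x (l(x) = (x**2 + 6335*x) + x = x**2 + 6336*x)
(-326*76 - 578) - l(J) = (-326*76 - 578) - (-1713)*(6336 - 1713) = (-24776 - 578) - (-1713)*4623 = -25354 - 1*(-7919199) = -25354 + 7919199 = 7893845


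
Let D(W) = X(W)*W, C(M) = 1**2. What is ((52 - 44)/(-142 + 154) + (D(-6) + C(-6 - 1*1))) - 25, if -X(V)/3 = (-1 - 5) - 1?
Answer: -448/3 ≈ -149.33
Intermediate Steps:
C(M) = 1
X(V) = 21 (X(V) = -3*((-1 - 5) - 1) = -3*(-6 - 1) = -3*(-7) = 21)
D(W) = 21*W
((52 - 44)/(-142 + 154) + (D(-6) + C(-6 - 1*1))) - 25 = ((52 - 44)/(-142 + 154) + (21*(-6) + 1)) - 25 = (8/12 + (-126 + 1)) - 25 = (8*(1/12) - 125) - 25 = (2/3 - 125) - 25 = -373/3 - 25 = -448/3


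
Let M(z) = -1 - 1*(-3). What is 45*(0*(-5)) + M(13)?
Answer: 2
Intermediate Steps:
M(z) = 2 (M(z) = -1 + 3 = 2)
45*(0*(-5)) + M(13) = 45*(0*(-5)) + 2 = 45*0 + 2 = 0 + 2 = 2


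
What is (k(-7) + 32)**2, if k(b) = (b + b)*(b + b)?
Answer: 51984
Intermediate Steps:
k(b) = 4*b**2 (k(b) = (2*b)*(2*b) = 4*b**2)
(k(-7) + 32)**2 = (4*(-7)**2 + 32)**2 = (4*49 + 32)**2 = (196 + 32)**2 = 228**2 = 51984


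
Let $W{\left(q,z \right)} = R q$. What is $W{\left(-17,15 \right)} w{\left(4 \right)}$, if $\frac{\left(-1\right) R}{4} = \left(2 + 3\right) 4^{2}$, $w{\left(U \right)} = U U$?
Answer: $87040$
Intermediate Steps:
$w{\left(U \right)} = U^{2}$
$R = -320$ ($R = - 4 \left(2 + 3\right) 4^{2} = - 4 \cdot 5 \cdot 16 = \left(-4\right) 80 = -320$)
$W{\left(q,z \right)} = - 320 q$
$W{\left(-17,15 \right)} w{\left(4 \right)} = \left(-320\right) \left(-17\right) 4^{2} = 5440 \cdot 16 = 87040$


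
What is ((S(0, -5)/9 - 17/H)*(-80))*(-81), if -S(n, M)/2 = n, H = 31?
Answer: -110160/31 ≈ -3553.5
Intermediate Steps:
S(n, M) = -2*n
((S(0, -5)/9 - 17/H)*(-80))*(-81) = ((-2*0/9 - 17/31)*(-80))*(-81) = ((0*(⅑) - 17*1/31)*(-80))*(-81) = ((0 - 17/31)*(-80))*(-81) = -17/31*(-80)*(-81) = (1360/31)*(-81) = -110160/31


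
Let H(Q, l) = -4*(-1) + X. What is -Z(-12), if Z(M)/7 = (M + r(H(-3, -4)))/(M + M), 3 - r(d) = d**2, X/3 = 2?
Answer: -763/24 ≈ -31.792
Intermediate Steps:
X = 6 (X = 3*2 = 6)
H(Q, l) = 10 (H(Q, l) = -4*(-1) + 6 = 4 + 6 = 10)
r(d) = 3 - d**2
Z(M) = 7*(-97 + M)/(2*M) (Z(M) = 7*((M + (3 - 1*10**2))/(M + M)) = 7*((M + (3 - 1*100))/((2*M))) = 7*((M + (3 - 100))*(1/(2*M))) = 7*((M - 97)*(1/(2*M))) = 7*((-97 + M)*(1/(2*M))) = 7*((-97 + M)/(2*M)) = 7*(-97 + M)/(2*M))
-Z(-12) = -7*(-97 - 12)/(2*(-12)) = -7*(-1)*(-109)/(2*12) = -1*763/24 = -763/24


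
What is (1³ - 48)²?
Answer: 2209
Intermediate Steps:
(1³ - 48)² = (1 - 48)² = (-47)² = 2209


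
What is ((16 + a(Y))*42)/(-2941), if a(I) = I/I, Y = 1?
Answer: -42/173 ≈ -0.24277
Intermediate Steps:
a(I) = 1
((16 + a(Y))*42)/(-2941) = ((16 + 1)*42)/(-2941) = (17*42)*(-1/2941) = 714*(-1/2941) = -42/173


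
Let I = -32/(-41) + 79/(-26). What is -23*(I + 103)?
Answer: -2469993/1066 ≈ -2317.1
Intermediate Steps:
I = -2407/1066 (I = -32*(-1/41) + 79*(-1/26) = 32/41 - 79/26 = -2407/1066 ≈ -2.2580)
-23*(I + 103) = -23*(-2407/1066 + 103) = -23*107391/1066 = -2469993/1066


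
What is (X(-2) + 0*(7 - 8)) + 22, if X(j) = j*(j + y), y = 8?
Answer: 10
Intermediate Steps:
X(j) = j*(8 + j) (X(j) = j*(j + 8) = j*(8 + j))
(X(-2) + 0*(7 - 8)) + 22 = (-2*(8 - 2) + 0*(7 - 8)) + 22 = (-2*6 + 0*(-1)) + 22 = (-12 + 0) + 22 = -12 + 22 = 10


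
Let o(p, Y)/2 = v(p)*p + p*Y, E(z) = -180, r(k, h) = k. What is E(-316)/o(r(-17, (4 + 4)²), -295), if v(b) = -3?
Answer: -45/2533 ≈ -0.017765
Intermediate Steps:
o(p, Y) = -6*p + 2*Y*p (o(p, Y) = 2*(-3*p + p*Y) = 2*(-3*p + Y*p) = -6*p + 2*Y*p)
E(-316)/o(r(-17, (4 + 4)²), -295) = -180*(-1/(34*(-3 - 295))) = -180/(2*(-17)*(-298)) = -180/10132 = -180*1/10132 = -45/2533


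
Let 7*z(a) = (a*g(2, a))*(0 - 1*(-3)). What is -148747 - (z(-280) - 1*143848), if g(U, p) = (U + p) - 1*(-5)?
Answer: -37659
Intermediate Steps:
g(U, p) = 5 + U + p (g(U, p) = (U + p) + 5 = 5 + U + p)
z(a) = 3*a*(7 + a)/7 (z(a) = ((a*(5 + 2 + a))*(0 - 1*(-3)))/7 = ((a*(7 + a))*(0 + 3))/7 = ((a*(7 + a))*3)/7 = (3*a*(7 + a))/7 = 3*a*(7 + a)/7)
-148747 - (z(-280) - 1*143848) = -148747 - ((3/7)*(-280)*(7 - 280) - 1*143848) = -148747 - ((3/7)*(-280)*(-273) - 143848) = -148747 - (32760 - 143848) = -148747 - 1*(-111088) = -148747 + 111088 = -37659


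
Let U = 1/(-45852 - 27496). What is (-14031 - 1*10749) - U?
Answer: -1817563439/73348 ≈ -24780.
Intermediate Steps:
U = -1/73348 (U = 1/(-73348) = -1/73348 ≈ -1.3634e-5)
(-14031 - 1*10749) - U = (-14031 - 1*10749) - 1*(-1/73348) = (-14031 - 10749) + 1/73348 = -24780 + 1/73348 = -1817563439/73348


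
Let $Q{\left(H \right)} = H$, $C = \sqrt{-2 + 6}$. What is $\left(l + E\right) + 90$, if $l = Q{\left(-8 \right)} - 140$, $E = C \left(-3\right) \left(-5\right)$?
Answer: $-28$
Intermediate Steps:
$C = 2$ ($C = \sqrt{4} = 2$)
$E = 30$ ($E = 2 \left(-3\right) \left(-5\right) = \left(-6\right) \left(-5\right) = 30$)
$l = -148$ ($l = -8 - 140 = -148$)
$\left(l + E\right) + 90 = \left(-148 + 30\right) + 90 = -118 + 90 = -28$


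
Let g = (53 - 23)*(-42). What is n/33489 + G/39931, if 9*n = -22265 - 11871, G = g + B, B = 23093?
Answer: 5217403417/12035243331 ≈ 0.43351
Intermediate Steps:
g = -1260 (g = 30*(-42) = -1260)
G = 21833 (G = -1260 + 23093 = 21833)
n = -34136/9 (n = (-22265 - 11871)/9 = (⅑)*(-34136) = -34136/9 ≈ -3792.9)
n/33489 + G/39931 = -34136/9/33489 + 21833/39931 = -34136/9*1/33489 + 21833*(1/39931) = -34136/301401 + 21833/39931 = 5217403417/12035243331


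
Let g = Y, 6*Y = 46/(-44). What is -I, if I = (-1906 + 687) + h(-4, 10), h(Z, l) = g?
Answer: 160931/132 ≈ 1219.2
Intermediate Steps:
Y = -23/132 (Y = (46/(-44))/6 = (46*(-1/44))/6 = (1/6)*(-23/22) = -23/132 ≈ -0.17424)
g = -23/132 ≈ -0.17424
h(Z, l) = -23/132
I = -160931/132 (I = (-1906 + 687) - 23/132 = -1219 - 23/132 = -160931/132 ≈ -1219.2)
-I = -1*(-160931/132) = 160931/132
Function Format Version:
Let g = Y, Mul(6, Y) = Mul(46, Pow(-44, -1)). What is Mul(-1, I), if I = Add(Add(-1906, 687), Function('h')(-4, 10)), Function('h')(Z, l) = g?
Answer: Rational(160931, 132) ≈ 1219.2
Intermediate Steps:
Y = Rational(-23, 132) (Y = Mul(Rational(1, 6), Mul(46, Pow(-44, -1))) = Mul(Rational(1, 6), Mul(46, Rational(-1, 44))) = Mul(Rational(1, 6), Rational(-23, 22)) = Rational(-23, 132) ≈ -0.17424)
g = Rational(-23, 132) ≈ -0.17424
Function('h')(Z, l) = Rational(-23, 132)
I = Rational(-160931, 132) (I = Add(Add(-1906, 687), Rational(-23, 132)) = Add(-1219, Rational(-23, 132)) = Rational(-160931, 132) ≈ -1219.2)
Mul(-1, I) = Mul(-1, Rational(-160931, 132)) = Rational(160931, 132)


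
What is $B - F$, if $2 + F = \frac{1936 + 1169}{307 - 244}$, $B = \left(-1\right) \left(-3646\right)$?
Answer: $\frac{25191}{7} \approx 3598.7$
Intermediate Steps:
$B = 3646$
$F = \frac{331}{7}$ ($F = -2 + \frac{1936 + 1169}{307 - 244} = -2 + \frac{3105}{63} = -2 + 3105 \cdot \frac{1}{63} = -2 + \frac{345}{7} = \frac{331}{7} \approx 47.286$)
$B - F = 3646 - \frac{331}{7} = \frac{25191}{7}$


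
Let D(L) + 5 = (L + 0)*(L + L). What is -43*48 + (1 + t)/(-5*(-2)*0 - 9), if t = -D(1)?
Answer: -18580/9 ≈ -2064.4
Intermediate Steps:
D(L) = -5 + 2*L² (D(L) = -5 + (L + 0)*(L + L) = -5 + L*(2*L) = -5 + 2*L²)
t = 3 (t = -(-5 + 2*1²) = -(-5 + 2*1) = -(-5 + 2) = -1*(-3) = 3)
-43*48 + (1 + t)/(-5*(-2)*0 - 9) = -43*48 + (1 + 3)/(-5*(-2)*0 - 9) = -2064 + 4/(10*0 - 9) = -2064 + 4/(0 - 9) = -2064 + 4/(-9) = -2064 + 4*(-⅑) = -2064 - 4/9 = -18580/9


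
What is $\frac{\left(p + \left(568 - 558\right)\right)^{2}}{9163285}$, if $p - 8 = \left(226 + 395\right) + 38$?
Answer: $\frac{458329}{9163285} \approx 0.050018$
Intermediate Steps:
$p = 667$ ($p = 8 + \left(\left(226 + 395\right) + 38\right) = 8 + \left(621 + 38\right) = 8 + 659 = 667$)
$\frac{\left(p + \left(568 - 558\right)\right)^{2}}{9163285} = \frac{\left(667 + \left(568 - 558\right)\right)^{2}}{9163285} = \left(667 + 10\right)^{2} \cdot \frac{1}{9163285} = 677^{2} \cdot \frac{1}{9163285} = 458329 \cdot \frac{1}{9163285} = \frac{458329}{9163285}$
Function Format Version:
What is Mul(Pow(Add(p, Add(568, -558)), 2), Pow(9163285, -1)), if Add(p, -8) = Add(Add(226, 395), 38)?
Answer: Rational(458329, 9163285) ≈ 0.050018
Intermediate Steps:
p = 667 (p = Add(8, Add(Add(226, 395), 38)) = Add(8, Add(621, 38)) = Add(8, 659) = 667)
Mul(Pow(Add(p, Add(568, -558)), 2), Pow(9163285, -1)) = Mul(Pow(Add(667, Add(568, -558)), 2), Pow(9163285, -1)) = Mul(Pow(Add(667, 10), 2), Rational(1, 9163285)) = Mul(Pow(677, 2), Rational(1, 9163285)) = Mul(458329, Rational(1, 9163285)) = Rational(458329, 9163285)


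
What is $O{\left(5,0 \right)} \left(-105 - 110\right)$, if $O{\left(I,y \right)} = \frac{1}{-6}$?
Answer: $\frac{215}{6} \approx 35.833$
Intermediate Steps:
$O{\left(I,y \right)} = - \frac{1}{6}$
$O{\left(5,0 \right)} \left(-105 - 110\right) = - \frac{-105 - 110}{6} = \left(- \frac{1}{6}\right) \left(-215\right) = \frac{215}{6}$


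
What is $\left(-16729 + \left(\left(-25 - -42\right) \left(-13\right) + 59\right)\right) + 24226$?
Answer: $7335$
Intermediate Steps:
$\left(-16729 + \left(\left(-25 - -42\right) \left(-13\right) + 59\right)\right) + 24226 = \left(-16729 + \left(\left(-25 + 42\right) \left(-13\right) + 59\right)\right) + 24226 = \left(-16729 + \left(17 \left(-13\right) + 59\right)\right) + 24226 = \left(-16729 + \left(-221 + 59\right)\right) + 24226 = \left(-16729 - 162\right) + 24226 = -16891 + 24226 = 7335$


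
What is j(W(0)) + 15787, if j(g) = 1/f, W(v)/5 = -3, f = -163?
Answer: 2573280/163 ≈ 15787.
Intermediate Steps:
W(v) = -15 (W(v) = 5*(-3) = -15)
j(g) = -1/163 (j(g) = 1/(-163) = -1/163)
j(W(0)) + 15787 = -1/163 + 15787 = 2573280/163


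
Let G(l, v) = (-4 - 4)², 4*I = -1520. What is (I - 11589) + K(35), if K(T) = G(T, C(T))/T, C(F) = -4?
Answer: -418851/35 ≈ -11967.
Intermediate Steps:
I = -380 (I = (¼)*(-1520) = -380)
G(l, v) = 64 (G(l, v) = (-8)² = 64)
K(T) = 64/T
(I - 11589) + K(35) = (-380 - 11589) + 64/35 = -11969 + 64*(1/35) = -11969 + 64/35 = -418851/35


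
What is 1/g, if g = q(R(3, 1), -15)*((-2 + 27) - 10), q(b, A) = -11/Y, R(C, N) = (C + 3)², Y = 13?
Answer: -13/165 ≈ -0.078788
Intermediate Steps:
R(C, N) = (3 + C)²
q(b, A) = -11/13
g = -165/13 (g = -11*((-2 + 27) - 10)/13 = -11*(25 - 10)/13 = -11/13*15 = -165/13 ≈ -12.692)
1/g = 1/(-165/13) = -13/165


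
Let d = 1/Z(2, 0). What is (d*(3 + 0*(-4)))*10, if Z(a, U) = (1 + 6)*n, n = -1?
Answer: -30/7 ≈ -4.2857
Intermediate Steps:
Z(a, U) = -7 (Z(a, U) = (1 + 6)*(-1) = 7*(-1) = -7)
d = -⅐ (d = 1/(-7) = -⅐ ≈ -0.14286)
(d*(3 + 0*(-4)))*10 = -(3 + 0*(-4))/7*10 = -(3 + 0)/7*10 = -⅐*3*10 = -3/7*10 = -30/7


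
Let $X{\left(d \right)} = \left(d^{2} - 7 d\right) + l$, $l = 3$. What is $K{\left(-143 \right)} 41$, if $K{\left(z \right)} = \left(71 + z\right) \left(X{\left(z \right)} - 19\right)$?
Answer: $-63273168$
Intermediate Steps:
$X{\left(d \right)} = 3 + d^{2} - 7 d$ ($X{\left(d \right)} = \left(d^{2} - 7 d\right) + 3 = 3 + d^{2} - 7 d$)
$K{\left(z \right)} = \left(71 + z\right) \left(-16 + z^{2} - 7 z\right)$ ($K{\left(z \right)} = \left(71 + z\right) \left(\left(3 + z^{2} - 7 z\right) - 19\right) = \left(71 + z\right) \left(-16 + z^{2} - 7 z\right)$)
$K{\left(-143 \right)} 41 = \left(-1136 + \left(-143\right)^{3} - -73359 + 64 \left(-143\right)^{2}\right) 41 = \left(-1136 - 2924207 + 73359 + 64 \cdot 20449\right) 41 = \left(-1136 - 2924207 + 73359 + 1308736\right) 41 = \left(-1543248\right) 41 = -63273168$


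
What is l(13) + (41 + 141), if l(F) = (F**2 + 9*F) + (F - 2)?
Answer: 479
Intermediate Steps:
l(F) = -2 + F**2 + 10*F (l(F) = (F**2 + 9*F) + (-2 + F) = -2 + F**2 + 10*F)
l(13) + (41 + 141) = (-2 + 13**2 + 10*13) + (41 + 141) = (-2 + 169 + 130) + 182 = 297 + 182 = 479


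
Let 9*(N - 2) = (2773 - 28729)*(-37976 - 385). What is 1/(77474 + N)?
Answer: 1/110710600 ≈ 9.0326e-9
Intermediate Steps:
N = 110633126 (N = 2 + ((2773 - 28729)*(-37976 - 385))/9 = 2 + (-25956*(-38361))/9 = 2 + (⅑)*995698116 = 2 + 110633124 = 110633126)
1/(77474 + N) = 1/(77474 + 110633126) = 1/110710600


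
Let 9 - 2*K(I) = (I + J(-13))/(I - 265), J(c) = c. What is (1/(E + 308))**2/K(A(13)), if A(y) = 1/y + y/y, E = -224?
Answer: 3431/108394272 ≈ 3.1653e-5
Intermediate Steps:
A(y) = 1 + 1/y (A(y) = 1/y + 1 = 1 + 1/y)
K(I) = 9/2 - (-13 + I)/(2*(-265 + I)) (K(I) = 9/2 - (I - 13)/(2*(I - 265)) = 9/2 - (-13 + I)/(2*(-265 + I)))
(1/(E + 308))**2/K(A(13)) = (1/(-224 + 308))**2/((2*(-593 + 2*((1 + 13)/13))/(-265 + (1 + 13)/13))) = (1/84)**2/((2*(-593 + 2*((1/13)*14))/(-265 + (1/13)*14))) = (1/84)**2/((2*(-593 + 2*(14/13))/(-265 + 14/13))) = 1/(7056*((2*(-593 + 28/13)/(-3431/13)))) = 1/(7056*((2*(-13/3431)*(-7681/13)))) = 1/(7056*(15362/3431)) = (1/7056)*(3431/15362) = 3431/108394272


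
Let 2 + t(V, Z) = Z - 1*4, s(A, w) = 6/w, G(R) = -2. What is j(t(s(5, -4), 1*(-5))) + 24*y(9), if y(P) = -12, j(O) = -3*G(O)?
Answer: -282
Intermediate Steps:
t(V, Z) = -6 + Z (t(V, Z) = -2 + (Z - 1*4) = -2 + (Z - 4) = -2 + (-4 + Z) = -6 + Z)
j(O) = 6 (j(O) = -3*(-2) = 6)
j(t(s(5, -4), 1*(-5))) + 24*y(9) = 6 + 24*(-12) = 6 - 288 = -282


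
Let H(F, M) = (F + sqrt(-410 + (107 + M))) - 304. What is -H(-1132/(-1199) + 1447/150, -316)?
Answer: 52769647/179850 - I*sqrt(619) ≈ 293.41 - 24.88*I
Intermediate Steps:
H(F, M) = -304 + F + sqrt(-303 + M) (H(F, M) = (F + sqrt(-303 + M)) - 304 = -304 + F + sqrt(-303 + M))
-H(-1132/(-1199) + 1447/150, -316) = -(-304 + (-1132/(-1199) + 1447/150) + sqrt(-303 - 316)) = -(-304 + (-1132*(-1/1199) + 1447*(1/150)) + sqrt(-619)) = -(-304 + (1132/1199 + 1447/150) + I*sqrt(619)) = -(-304 + 1904753/179850 + I*sqrt(619)) = -(-52769647/179850 + I*sqrt(619)) = 52769647/179850 - I*sqrt(619)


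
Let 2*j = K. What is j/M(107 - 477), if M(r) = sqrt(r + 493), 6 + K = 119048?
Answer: 59521*sqrt(123)/123 ≈ 5366.8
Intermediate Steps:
K = 119042 (K = -6 + 119048 = 119042)
M(r) = sqrt(493 + r)
j = 59521 (j = (1/2)*119042 = 59521)
j/M(107 - 477) = 59521/(sqrt(493 + (107 - 477))) = 59521/(sqrt(493 - 370)) = 59521/(sqrt(123)) = 59521*(sqrt(123)/123) = 59521*sqrt(123)/123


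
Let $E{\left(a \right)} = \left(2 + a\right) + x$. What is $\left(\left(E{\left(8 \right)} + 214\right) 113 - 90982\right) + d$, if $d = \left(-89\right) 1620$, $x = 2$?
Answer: $-209624$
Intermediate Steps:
$E{\left(a \right)} = 4 + a$ ($E{\left(a \right)} = \left(2 + a\right) + 2 = 4 + a$)
$d = -144180$
$\left(\left(E{\left(8 \right)} + 214\right) 113 - 90982\right) + d = \left(\left(\left(4 + 8\right) + 214\right) 113 - 90982\right) - 144180 = \left(\left(12 + 214\right) 113 - 90982\right) - 144180 = \left(226 \cdot 113 - 90982\right) - 144180 = \left(25538 - 90982\right) - 144180 = -65444 - 144180 = -209624$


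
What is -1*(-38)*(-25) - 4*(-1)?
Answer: -946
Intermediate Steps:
-1*(-38)*(-25) - 4*(-1) = 38*(-25) + 4 = -950 + 4 = -946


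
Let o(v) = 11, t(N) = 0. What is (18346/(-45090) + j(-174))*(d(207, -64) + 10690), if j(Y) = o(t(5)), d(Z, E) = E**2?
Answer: 3531222092/22545 ≈ 1.5663e+5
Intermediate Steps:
j(Y) = 11
(18346/(-45090) + j(-174))*(d(207, -64) + 10690) = (18346/(-45090) + 11)*((-64)**2 + 10690) = (18346*(-1/45090) + 11)*(4096 + 10690) = (-9173/22545 + 11)*14786 = (238822/22545)*14786 = 3531222092/22545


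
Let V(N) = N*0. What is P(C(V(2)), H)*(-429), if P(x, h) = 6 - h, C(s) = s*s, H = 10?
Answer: 1716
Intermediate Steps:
V(N) = 0
C(s) = s²
P(C(V(2)), H)*(-429) = (6 - 1*10)*(-429) = (6 - 10)*(-429) = -4*(-429) = 1716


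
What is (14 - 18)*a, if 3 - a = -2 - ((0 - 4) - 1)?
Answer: 0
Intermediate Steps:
a = 0 (a = 3 - (-2 - ((0 - 4) - 1)) = 3 - (-2 - (-4 - 1)) = 3 - (-2 - 1*(-5)) = 3 - (-2 + 5) = 3 - 1*3 = 3 - 3 = 0)
(14 - 18)*a = (14 - 18)*0 = -4*0 = 0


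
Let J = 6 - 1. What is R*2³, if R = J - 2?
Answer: 24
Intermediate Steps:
J = 5
R = 3 (R = 5 - 2 = 3)
R*2³ = 3*2³ = 3*8 = 24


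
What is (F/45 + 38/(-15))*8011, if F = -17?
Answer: -1049441/45 ≈ -23321.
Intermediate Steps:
(F/45 + 38/(-15))*8011 = (-17/45 + 38/(-15))*8011 = (-17*1/45 + 38*(-1/15))*8011 = (-17/45 - 38/15)*8011 = -131/45*8011 = -1049441/45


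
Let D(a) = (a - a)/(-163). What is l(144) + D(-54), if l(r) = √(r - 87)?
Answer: √57 ≈ 7.5498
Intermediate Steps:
D(a) = 0 (D(a) = 0*(-1/163) = 0)
l(r) = √(-87 + r)
l(144) + D(-54) = √(-87 + 144) + 0 = √57 + 0 = √57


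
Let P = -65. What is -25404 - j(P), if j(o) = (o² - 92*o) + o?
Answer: -35544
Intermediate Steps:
j(o) = o² - 91*o
-25404 - j(P) = -25404 - (-65)*(-91 - 65) = -25404 - (-65)*(-156) = -25404 - 1*10140 = -25404 - 10140 = -35544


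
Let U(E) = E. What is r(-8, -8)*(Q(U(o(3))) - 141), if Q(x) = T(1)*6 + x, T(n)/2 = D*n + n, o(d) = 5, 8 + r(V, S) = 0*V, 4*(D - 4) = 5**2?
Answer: 8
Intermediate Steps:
D = 41/4 (D = 4 + (1/4)*5**2 = 4 + (1/4)*25 = 4 + 25/4 = 41/4 ≈ 10.250)
r(V, S) = -8 (r(V, S) = -8 + 0*V = -8 + 0 = -8)
T(n) = 45*n/2 (T(n) = 2*(41*n/4 + n) = 2*(45*n/4) = 45*n/2)
Q(x) = 135 + x (Q(x) = ((45/2)*1)*6 + x = (45/2)*6 + x = 135 + x)
r(-8, -8)*(Q(U(o(3))) - 141) = -8*((135 + 5) - 141) = -8*(140 - 141) = -8*(-1) = 8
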